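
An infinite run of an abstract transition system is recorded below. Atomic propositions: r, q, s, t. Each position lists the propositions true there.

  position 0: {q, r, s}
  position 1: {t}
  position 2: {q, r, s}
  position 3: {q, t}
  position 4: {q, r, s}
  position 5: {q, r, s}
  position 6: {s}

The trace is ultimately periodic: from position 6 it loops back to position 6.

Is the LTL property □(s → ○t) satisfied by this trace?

No

s → ○t must hold at every position from 0 onward. It fails at position 4, so □(s → ○t) is false.
Positions where s holds: 0, 2, 4, 5, 6.
Check ○t at each: 0→ok, 2→ok, 4→fails, 5→fails, 6→fails.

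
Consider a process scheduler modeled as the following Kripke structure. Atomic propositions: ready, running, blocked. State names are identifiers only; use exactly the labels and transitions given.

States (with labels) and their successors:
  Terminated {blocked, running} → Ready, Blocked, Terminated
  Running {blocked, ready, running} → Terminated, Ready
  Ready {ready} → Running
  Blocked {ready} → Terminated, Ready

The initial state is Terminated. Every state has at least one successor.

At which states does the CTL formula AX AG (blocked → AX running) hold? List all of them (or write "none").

States satisfying AG (blocked → AX running): ∅.
States satisfying AX AG (blocked → AX running): ∅.

none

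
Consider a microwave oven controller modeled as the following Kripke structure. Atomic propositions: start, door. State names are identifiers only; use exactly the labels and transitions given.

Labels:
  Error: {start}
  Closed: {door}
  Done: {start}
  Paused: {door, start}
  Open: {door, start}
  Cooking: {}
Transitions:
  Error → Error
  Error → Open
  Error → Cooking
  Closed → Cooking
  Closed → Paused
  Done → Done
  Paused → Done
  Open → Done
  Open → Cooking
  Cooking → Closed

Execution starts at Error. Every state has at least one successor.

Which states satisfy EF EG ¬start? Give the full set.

States satisfying EG ¬start: {Closed, Cooking}.
States satisfying EF EG ¬start: {Error, Closed, Open, Cooking}.

{Error, Closed, Open, Cooking}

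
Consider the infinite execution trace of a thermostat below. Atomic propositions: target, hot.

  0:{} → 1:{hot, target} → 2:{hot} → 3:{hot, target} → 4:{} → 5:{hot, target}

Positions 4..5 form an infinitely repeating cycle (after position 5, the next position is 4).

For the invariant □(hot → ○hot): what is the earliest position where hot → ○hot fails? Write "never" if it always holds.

Check hot → ○hot at each position in order: 0 ✓, 1 ✓, 2 ✓.
At position 3 the labels are {hot, target} and the next position 4 has {}, so hot → ○hot is false there. This is the first violation.

3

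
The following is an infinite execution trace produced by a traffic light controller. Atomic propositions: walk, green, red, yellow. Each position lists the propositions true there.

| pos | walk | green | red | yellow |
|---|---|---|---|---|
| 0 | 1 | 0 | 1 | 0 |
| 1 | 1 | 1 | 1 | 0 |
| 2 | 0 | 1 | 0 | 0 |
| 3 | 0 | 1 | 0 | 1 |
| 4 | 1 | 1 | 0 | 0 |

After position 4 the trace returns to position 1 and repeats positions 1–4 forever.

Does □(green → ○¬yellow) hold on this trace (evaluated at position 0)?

Does not hold

green → ○¬yellow must hold at every position from 0 onward. It fails at position 2, so □(green → ○¬yellow) is false.
Positions where green holds: 1, 2, 3, 4.
Check ○¬yellow at each: 1→ok, 2→fails, 3→ok, 4→ok.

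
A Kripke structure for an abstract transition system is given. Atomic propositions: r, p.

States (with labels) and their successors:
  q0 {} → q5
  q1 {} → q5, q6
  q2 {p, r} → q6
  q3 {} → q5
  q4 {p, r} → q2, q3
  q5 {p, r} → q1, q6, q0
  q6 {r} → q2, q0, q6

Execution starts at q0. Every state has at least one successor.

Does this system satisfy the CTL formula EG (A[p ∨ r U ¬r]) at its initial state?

No

States satisfying A[p ∨ r U ¬r]: {q0, q1, q3}.
States satisfying EG (A[p ∨ r U ¬r]): ∅.
No suitable path/successor from q0 witnesses the formula.
q0 ∉ Sat(EG (A[p ∨ r U ¬r])).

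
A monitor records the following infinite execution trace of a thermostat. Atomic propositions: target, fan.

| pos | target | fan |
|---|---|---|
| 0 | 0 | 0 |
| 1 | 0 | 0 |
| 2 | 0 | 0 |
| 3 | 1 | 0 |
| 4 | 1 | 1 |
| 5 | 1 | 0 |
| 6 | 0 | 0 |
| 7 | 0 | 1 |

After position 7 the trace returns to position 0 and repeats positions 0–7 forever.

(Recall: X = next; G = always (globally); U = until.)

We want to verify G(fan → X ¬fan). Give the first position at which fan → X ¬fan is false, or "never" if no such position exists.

never

fan → X ¬fan holds at every position 0..7, and those are all the positions the trace ever visits, so the invariant G(fan → X ¬fan) is never violated.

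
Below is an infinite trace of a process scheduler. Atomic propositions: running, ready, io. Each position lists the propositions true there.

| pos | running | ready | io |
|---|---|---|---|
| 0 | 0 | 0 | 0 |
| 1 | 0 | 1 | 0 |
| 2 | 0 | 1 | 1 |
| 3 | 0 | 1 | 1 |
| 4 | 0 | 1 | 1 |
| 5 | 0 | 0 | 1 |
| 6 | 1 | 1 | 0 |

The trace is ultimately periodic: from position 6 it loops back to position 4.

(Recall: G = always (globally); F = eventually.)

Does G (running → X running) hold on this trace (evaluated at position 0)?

Violated

running → X running must hold at every position from 0 onward. It fails at position 6, so G (running → X running) is false.
Positions where running holds: 6.
Check X running at each: 6→fails.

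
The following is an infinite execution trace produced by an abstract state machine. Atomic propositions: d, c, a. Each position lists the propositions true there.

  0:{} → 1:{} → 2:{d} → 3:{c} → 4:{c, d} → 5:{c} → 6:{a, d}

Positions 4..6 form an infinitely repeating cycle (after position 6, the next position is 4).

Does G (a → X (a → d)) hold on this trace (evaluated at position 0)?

a → X (a → d) holds at every position 0..6, and those are all positions ever visited, so G (a → X (a → d)) holds.
Positions where a holds: 6.
Check X (a → d) at each: 6→ok.

Yes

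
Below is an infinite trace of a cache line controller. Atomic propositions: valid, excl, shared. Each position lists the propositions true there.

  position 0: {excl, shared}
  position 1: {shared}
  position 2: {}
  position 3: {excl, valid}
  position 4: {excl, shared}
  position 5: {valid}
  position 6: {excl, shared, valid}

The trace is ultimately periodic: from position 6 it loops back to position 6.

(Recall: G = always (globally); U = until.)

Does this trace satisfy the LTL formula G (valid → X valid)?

Does not hold

valid → X valid must hold at every position from 0 onward. It fails at position 3, so G (valid → X valid) is false.
Positions where valid holds: 3, 5, 6.
Check X valid at each: 3→fails, 5→ok, 6→ok.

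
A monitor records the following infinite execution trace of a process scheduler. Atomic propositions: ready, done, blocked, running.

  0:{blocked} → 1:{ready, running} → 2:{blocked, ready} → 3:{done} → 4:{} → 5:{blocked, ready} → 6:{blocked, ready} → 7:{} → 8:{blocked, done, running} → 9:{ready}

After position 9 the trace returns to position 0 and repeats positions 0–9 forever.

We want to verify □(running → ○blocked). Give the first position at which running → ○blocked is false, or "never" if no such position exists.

8

Check running → ○blocked at each position in order: 0 ✓, 1 ✓, 2 ✓, 3 ✓, 4 ✓, 5 ✓, 6 ✓, 7 ✓.
At position 8 the labels are {blocked, done, running} and the next position 9 has {ready}, so running → ○blocked is false there. This is the first violation.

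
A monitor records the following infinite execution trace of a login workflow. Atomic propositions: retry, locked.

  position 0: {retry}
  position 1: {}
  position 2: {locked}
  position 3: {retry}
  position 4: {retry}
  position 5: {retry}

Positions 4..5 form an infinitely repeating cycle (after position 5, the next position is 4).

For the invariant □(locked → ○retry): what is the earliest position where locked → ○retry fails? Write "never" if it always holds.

never

locked → ○retry holds at every position 0..5, and those are all the positions the trace ever visits, so the invariant □(locked → ○retry) is never violated.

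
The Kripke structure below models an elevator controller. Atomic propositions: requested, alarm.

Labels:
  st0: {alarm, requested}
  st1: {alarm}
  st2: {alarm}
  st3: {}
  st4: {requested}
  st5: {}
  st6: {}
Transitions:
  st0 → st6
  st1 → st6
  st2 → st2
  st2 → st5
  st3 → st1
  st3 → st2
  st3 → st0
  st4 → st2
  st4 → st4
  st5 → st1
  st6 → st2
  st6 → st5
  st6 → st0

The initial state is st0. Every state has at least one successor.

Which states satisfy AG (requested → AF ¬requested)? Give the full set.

States satisfying requested → AF ¬requested: {st0, st1, st2, st3, st5, st6}.
States satisfying AG (requested → AF ¬requested): {st0, st1, st2, st3, st5, st6}.

{st0, st1, st2, st3, st5, st6}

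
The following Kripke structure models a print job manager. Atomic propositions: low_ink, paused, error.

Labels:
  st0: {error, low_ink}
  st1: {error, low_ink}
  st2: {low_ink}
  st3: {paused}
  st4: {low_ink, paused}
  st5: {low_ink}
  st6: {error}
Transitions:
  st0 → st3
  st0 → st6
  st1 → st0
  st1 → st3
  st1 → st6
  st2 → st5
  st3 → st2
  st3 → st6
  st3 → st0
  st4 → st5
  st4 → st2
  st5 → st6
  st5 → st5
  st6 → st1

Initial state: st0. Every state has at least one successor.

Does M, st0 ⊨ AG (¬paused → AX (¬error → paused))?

States satisfying ¬paused → AX (¬error → paused): {st0, st1, st3, st4, st6}.
States satisfying AG (¬paused → AX (¬error → paused)): ∅.
st2 is reachable from st0 and violates ¬paused → AX (¬error → paused), so AG fails at st0.
st0 ∉ Sat(AG (¬paused → AX (¬error → paused))).

No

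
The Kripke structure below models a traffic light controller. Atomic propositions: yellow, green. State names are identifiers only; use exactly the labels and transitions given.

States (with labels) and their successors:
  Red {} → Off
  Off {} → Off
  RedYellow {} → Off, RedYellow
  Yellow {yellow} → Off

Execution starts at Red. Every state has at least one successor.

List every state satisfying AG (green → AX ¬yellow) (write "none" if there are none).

States satisfying green → AX ¬yellow: {Red, Off, RedYellow, Yellow}.
States satisfying AG (green → AX ¬yellow): {Red, Off, RedYellow, Yellow}.

{Red, Off, RedYellow, Yellow}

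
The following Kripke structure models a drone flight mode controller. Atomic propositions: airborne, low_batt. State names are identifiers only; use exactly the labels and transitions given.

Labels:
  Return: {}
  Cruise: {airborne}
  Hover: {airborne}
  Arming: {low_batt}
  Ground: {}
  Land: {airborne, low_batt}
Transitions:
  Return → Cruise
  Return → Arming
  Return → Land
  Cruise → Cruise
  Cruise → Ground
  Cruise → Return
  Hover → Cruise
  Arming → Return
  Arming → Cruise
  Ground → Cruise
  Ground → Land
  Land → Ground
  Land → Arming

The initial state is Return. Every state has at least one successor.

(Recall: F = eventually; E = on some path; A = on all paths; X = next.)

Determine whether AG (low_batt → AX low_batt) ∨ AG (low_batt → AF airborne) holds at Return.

No

States satisfying low_batt → AX low_batt: {Return, Cruise, Hover, Ground}.
States satisfying AG (low_batt → AX low_batt): ∅.
States satisfying low_batt → AF airborne: {Return, Cruise, Hover, Ground, Land}.
States satisfying AG (low_batt → AF airborne): ∅.
States satisfying AG (low_batt → AX low_batt) ∨ AG (low_batt → AF airborne): ∅.
Return ∉ Sat(AG (low_batt → AX low_batt) ∨ AG (low_batt → AF airborne)).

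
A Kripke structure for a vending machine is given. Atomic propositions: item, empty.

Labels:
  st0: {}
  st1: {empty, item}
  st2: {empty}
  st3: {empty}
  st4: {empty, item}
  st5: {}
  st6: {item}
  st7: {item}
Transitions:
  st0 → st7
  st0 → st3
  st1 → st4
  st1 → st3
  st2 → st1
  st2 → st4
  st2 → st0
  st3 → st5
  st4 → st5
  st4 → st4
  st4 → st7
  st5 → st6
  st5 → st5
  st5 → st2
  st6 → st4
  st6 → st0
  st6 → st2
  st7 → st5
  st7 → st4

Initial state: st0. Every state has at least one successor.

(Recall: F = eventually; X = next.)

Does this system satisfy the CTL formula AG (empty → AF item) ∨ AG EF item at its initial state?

Satisfied

States satisfying empty → AF item: {st0, st1, st4, st5, st6, st7}.
States satisfying AG (empty → AF item): ∅.
States satisfying EF item: {st0, st1, st2, st3, st4, st5, st6, st7}.
States satisfying AG EF item: {st0, st1, st2, st3, st4, st5, st6, st7}.
States satisfying AG (empty → AF item) ∨ AG EF item: {st0, st1, st2, st3, st4, st5, st6, st7}.
st0 ∈ Sat(AG (empty → AF item) ∨ AG EF item).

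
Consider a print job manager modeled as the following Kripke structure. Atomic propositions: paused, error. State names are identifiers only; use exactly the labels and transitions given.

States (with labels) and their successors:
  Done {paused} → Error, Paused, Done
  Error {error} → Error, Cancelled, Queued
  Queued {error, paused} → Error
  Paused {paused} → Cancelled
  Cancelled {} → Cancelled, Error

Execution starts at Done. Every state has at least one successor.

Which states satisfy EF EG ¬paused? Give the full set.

States satisfying EG ¬paused: {Error, Cancelled}.
States satisfying EF EG ¬paused: {Done, Error, Queued, Paused, Cancelled}.

{Done, Error, Queued, Paused, Cancelled}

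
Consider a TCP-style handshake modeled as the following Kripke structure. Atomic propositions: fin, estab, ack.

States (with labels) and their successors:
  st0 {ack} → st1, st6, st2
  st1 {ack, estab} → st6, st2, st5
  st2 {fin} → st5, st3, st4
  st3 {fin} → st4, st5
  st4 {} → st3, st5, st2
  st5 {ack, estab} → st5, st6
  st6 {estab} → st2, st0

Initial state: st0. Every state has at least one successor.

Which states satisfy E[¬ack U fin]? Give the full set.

{st2, st3, st4, st6}

States satisfying ¬ack: {st2, st3, st4, st6}.
States satisfying fin: {st2, st3}.
States satisfying E[¬ack U fin]: {st2, st3, st4, st6}.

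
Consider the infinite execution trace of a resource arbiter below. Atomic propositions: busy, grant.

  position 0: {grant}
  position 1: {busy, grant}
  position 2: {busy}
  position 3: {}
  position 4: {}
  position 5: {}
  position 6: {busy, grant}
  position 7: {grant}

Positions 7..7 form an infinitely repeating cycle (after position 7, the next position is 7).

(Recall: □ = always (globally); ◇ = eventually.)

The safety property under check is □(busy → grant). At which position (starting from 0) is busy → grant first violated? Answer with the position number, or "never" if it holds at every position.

Check busy → grant at each position in order: 0 ✓, 1 ✓.
At position 2 the labels are {busy}, so busy → grant is false there. This is the first violation.

2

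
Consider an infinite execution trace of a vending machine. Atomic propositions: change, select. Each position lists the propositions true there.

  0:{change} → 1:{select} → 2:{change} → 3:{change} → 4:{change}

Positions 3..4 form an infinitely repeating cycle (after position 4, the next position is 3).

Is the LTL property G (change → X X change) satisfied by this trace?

Holds

change → X X change holds at every position 0..4, and those are all positions ever visited, so G (change → X X change) holds.
Positions where change holds: 0, 2, 3, 4.
Check X X change at each: 0→ok, 2→ok, 3→ok, 4→ok.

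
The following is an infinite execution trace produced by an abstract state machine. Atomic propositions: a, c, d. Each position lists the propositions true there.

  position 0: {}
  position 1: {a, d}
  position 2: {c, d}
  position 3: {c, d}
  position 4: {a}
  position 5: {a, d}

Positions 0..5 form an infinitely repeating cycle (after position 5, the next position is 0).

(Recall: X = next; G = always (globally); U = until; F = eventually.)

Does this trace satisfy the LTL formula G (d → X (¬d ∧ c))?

No

d → X (¬d ∧ c) must hold at every position from 0 onward. It fails at position 1, so G (d → X (¬d ∧ c)) is false.
Positions where d holds: 1, 2, 3, 5.
Check X (¬d ∧ c) at each: 1→fails, 2→fails, 3→fails, 5→fails.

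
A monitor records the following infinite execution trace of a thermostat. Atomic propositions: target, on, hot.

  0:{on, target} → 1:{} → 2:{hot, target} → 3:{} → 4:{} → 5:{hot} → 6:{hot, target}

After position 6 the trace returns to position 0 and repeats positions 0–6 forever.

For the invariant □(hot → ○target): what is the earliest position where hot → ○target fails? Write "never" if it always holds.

2

Check hot → ○target at each position in order: 0 ✓, 1 ✓.
At position 2 the labels are {hot, target} and the next position 3 has {}, so hot → ○target is false there. This is the first violation.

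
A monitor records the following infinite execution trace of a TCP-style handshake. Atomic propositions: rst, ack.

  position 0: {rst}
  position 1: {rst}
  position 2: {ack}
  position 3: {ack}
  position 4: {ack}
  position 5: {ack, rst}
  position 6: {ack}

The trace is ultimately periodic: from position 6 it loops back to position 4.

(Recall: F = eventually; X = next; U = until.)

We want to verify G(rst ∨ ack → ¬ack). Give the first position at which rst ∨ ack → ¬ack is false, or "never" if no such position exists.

2

Check rst ∨ ack → ¬ack at each position in order: 0 ✓, 1 ✓.
At position 2 the labels are {ack}, so rst ∨ ack → ¬ack is false there. This is the first violation.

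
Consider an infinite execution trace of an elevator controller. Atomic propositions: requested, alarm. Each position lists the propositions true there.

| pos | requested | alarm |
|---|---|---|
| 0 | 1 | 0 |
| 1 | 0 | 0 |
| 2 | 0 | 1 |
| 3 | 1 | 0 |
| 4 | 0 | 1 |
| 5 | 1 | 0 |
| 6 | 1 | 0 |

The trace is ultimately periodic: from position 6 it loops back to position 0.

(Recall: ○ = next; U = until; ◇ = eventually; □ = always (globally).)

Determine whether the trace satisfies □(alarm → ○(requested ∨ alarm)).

Holds

alarm → ○(requested ∨ alarm) holds at every position 0..6, and those are all positions ever visited, so □(alarm → ○(requested ∨ alarm)) holds.
Positions where alarm holds: 2, 4.
Check ○(requested ∨ alarm) at each: 2→ok, 4→ok.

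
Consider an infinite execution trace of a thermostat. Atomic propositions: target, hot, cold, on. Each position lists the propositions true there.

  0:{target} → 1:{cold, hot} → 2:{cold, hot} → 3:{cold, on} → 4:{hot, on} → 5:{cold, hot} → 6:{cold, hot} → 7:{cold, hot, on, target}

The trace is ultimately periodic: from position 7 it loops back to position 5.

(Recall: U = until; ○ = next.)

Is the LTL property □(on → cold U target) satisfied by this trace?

Violated

on → cold U target must hold at every position from 0 onward. It fails at position 3, so □(on → cold U target) is false.
Positions where on holds: 3, 4, 7.
Check cold U target at each: 3→fails, 4→fails, 7→ok.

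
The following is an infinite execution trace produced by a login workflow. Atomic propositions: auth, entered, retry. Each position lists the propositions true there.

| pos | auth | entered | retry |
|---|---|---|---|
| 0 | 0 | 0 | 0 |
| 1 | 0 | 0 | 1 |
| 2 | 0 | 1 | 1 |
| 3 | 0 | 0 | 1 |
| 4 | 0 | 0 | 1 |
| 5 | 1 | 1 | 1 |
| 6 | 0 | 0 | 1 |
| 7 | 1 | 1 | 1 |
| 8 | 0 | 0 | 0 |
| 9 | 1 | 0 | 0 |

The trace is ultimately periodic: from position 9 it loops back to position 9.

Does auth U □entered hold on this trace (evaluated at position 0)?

Walking from position 0: at position 0, □entered has not yet held and auth fails, so auth U □entered is false.

Violated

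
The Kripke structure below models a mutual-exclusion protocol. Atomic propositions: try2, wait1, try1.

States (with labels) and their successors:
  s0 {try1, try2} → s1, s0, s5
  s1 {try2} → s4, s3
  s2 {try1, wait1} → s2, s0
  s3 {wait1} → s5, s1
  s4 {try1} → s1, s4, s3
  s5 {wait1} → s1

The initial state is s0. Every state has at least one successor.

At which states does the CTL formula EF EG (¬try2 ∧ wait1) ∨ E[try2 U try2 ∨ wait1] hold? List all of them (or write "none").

{s0, s1, s2, s3, s5}

States satisfying EG (¬try2 ∧ wait1): {s2}.
States satisfying EF EG (¬try2 ∧ wait1): {s2}.
States satisfying try2: {s0, s1}.
States satisfying try2 ∨ wait1: {s0, s1, s2, s3, s5}.
States satisfying E[try2 U try2 ∨ wait1]: {s0, s1, s2, s3, s5}.
States satisfying EF EG (¬try2 ∧ wait1) ∨ E[try2 U try2 ∨ wait1]: {s0, s1, s2, s3, s5}.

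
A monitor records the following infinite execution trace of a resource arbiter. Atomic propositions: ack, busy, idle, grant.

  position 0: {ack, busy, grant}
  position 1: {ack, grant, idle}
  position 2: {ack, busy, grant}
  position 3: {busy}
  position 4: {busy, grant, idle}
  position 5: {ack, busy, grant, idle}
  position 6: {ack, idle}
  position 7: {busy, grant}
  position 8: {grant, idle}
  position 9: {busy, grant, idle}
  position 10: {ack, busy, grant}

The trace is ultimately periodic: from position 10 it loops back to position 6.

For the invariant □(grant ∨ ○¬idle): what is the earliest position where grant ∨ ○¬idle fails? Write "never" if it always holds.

3

Check grant ∨ ○¬idle at each position in order: 0 ✓, 1 ✓, 2 ✓.
At position 3 the labels are {busy} and the next position 4 has {busy, grant, idle}, so grant ∨ ○¬idle is false there. This is the first violation.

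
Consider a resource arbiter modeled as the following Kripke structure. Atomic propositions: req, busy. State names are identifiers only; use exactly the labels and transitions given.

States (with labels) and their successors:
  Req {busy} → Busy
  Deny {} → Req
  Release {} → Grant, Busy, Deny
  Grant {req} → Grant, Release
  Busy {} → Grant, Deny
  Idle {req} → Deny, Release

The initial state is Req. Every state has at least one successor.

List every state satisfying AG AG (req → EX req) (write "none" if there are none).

States satisfying AG (req → EX req): {Req, Deny, Release, Grant, Busy}.
States satisfying AG AG (req → EX req): {Req, Deny, Release, Grant, Busy}.

{Req, Deny, Release, Grant, Busy}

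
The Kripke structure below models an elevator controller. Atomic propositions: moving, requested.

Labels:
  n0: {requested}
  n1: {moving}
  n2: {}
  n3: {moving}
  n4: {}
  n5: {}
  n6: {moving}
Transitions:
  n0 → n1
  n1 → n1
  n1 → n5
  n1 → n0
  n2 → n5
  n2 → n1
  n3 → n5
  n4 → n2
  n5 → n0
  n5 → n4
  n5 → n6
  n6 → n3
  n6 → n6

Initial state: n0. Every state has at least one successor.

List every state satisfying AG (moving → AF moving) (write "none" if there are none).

{n0, n1, n2, n3, n4, n5, n6}

States satisfying moving → AF moving: {n0, n1, n2, n3, n4, n5, n6}.
States satisfying AG (moving → AF moving): {n0, n1, n2, n3, n4, n5, n6}.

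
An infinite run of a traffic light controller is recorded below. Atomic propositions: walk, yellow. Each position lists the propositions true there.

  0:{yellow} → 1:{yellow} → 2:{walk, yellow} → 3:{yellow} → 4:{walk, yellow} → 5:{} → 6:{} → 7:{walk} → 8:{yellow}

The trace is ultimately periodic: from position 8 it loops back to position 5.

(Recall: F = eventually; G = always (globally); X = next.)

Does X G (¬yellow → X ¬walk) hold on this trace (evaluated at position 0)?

The position after 0 is 1; G (¬yellow → X ¬walk) is false there.

Does not hold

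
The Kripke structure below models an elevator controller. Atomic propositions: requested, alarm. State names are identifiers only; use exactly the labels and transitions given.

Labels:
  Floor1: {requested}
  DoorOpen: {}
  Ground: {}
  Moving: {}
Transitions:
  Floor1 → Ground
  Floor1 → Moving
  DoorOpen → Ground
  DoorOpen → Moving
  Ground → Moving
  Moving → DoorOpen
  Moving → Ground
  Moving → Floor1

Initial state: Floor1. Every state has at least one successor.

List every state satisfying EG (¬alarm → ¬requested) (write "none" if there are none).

{DoorOpen, Ground, Moving}

States satisfying ¬alarm → ¬requested: {DoorOpen, Ground, Moving}.
States satisfying EG (¬alarm → ¬requested): {DoorOpen, Ground, Moving}.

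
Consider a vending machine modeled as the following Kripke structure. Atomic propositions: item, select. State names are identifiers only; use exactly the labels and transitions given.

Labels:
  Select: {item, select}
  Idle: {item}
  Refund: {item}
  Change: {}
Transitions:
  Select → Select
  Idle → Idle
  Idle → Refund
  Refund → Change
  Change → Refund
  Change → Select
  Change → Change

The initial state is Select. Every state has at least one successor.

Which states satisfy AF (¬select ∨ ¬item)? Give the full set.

{Idle, Refund, Change}

States satisfying ¬select ∨ ¬item: {Idle, Refund, Change}.
States satisfying AF (¬select ∨ ¬item): {Idle, Refund, Change}.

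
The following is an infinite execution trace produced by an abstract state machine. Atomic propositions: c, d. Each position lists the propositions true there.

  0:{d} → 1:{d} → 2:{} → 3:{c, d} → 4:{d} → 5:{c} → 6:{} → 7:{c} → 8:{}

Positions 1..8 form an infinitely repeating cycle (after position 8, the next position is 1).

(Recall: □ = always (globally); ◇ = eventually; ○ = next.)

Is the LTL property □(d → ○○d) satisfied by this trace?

Violated

d → ○○d must hold at every position from 0 onward. It fails at position 0, so □(d → ○○d) is false.
Positions where d holds: 0, 1, 3, 4.
Check ○○d at each: 0→fails, 1→ok, 3→fails, 4→fails.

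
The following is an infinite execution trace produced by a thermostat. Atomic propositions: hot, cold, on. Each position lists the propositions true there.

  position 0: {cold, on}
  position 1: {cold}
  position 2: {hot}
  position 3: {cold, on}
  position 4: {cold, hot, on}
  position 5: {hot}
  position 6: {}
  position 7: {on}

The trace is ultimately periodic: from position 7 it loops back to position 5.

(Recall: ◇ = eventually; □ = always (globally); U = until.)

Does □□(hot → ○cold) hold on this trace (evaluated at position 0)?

No

□(hot → ○cold) must hold at every position from 0 onward. It fails at position 0, so □□(hot → ○cold) is false.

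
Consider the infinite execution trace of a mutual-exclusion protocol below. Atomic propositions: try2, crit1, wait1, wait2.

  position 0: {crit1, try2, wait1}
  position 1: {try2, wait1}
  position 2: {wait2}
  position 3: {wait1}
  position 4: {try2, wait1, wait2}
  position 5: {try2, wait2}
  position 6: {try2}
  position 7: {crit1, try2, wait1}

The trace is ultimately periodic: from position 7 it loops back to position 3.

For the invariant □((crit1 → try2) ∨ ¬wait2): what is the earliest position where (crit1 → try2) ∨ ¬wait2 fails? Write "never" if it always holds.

never

(crit1 → try2) ∨ ¬wait2 holds at every position 0..7, and those are all the positions the trace ever visits, so the invariant □((crit1 → try2) ∨ ¬wait2) is never violated.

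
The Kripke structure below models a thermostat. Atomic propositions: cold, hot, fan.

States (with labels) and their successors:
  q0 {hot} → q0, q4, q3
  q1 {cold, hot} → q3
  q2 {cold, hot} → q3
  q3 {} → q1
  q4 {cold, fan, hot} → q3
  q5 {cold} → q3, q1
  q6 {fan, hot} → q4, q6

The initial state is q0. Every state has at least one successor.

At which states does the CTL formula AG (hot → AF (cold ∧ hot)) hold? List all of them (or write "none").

{q1, q2, q3, q4, q5}

States satisfying hot → AF (cold ∧ hot): {q1, q2, q3, q4, q5}.
States satisfying AG (hot → AF (cold ∧ hot)): {q1, q2, q3, q4, q5}.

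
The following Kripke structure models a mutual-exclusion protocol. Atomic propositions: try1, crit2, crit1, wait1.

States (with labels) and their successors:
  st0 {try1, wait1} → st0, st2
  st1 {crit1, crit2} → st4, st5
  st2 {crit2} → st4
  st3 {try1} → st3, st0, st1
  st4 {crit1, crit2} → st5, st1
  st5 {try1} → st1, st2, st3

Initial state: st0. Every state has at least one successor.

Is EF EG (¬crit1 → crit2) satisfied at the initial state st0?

States satisfying EG (¬crit1 → crit2): {st1, st2, st4}.
States satisfying EF EG (¬crit1 → crit2): {st0, st1, st2, st3, st4, st5}.
Some path from st0 reaches a state where EG (¬crit1 → crit2) holds.
st0 ∈ Sat(EF EG (¬crit1 → crit2)).

Satisfied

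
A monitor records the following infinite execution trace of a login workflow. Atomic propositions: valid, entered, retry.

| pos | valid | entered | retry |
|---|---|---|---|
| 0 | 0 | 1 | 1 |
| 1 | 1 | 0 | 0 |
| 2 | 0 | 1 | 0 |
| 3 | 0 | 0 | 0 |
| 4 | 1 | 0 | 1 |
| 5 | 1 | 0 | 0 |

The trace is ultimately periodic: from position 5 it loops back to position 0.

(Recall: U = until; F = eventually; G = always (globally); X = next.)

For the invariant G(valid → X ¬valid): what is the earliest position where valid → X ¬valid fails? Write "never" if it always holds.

4

Check valid → X ¬valid at each position in order: 0 ✓, 1 ✓, 2 ✓, 3 ✓.
At position 4 the labels are {retry, valid} and the next position 5 has {valid}, so valid → X ¬valid is false there. This is the first violation.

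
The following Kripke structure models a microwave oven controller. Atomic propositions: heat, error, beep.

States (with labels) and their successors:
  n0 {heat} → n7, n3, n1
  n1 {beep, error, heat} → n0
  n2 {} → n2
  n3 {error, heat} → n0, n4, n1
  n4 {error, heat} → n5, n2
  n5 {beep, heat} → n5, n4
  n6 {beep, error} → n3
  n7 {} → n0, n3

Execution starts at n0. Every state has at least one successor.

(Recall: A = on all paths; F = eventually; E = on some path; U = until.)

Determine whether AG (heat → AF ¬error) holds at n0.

Yes

States satisfying heat → AF ¬error: {n0, n1, n2, n3, n4, n5, n6, n7}.
States satisfying AG (heat → AF ¬error): {n0, n1, n2, n3, n4, n5, n6, n7}.
Every state reachable from n0 satisfies heat → AF ¬error.
n0 ∈ Sat(AG (heat → AF ¬error)).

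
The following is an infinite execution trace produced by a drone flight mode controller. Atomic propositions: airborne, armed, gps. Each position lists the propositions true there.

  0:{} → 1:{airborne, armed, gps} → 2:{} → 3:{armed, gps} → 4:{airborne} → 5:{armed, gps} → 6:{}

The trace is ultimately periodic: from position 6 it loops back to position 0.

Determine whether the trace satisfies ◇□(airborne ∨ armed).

No

□(airborne ∨ armed) is false at every position 0..6, so it never becomes true and ◇□(airborne ∨ armed) fails.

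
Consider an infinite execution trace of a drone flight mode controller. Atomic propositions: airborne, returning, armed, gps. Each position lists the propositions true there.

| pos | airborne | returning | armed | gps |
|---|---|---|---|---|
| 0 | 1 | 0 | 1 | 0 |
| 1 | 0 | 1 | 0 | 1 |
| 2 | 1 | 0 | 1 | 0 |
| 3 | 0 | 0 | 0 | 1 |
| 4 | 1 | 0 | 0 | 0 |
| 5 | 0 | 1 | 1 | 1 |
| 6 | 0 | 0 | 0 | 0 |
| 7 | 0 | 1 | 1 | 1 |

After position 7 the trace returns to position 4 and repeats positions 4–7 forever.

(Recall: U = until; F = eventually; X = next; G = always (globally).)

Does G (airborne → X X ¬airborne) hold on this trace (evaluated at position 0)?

No

airborne → X X ¬airborne must hold at every position from 0 onward. It fails at position 0, so G (airborne → X X ¬airborne) is false.
Positions where airborne holds: 0, 2, 4.
Check X X ¬airborne at each: 0→fails, 2→fails, 4→ok.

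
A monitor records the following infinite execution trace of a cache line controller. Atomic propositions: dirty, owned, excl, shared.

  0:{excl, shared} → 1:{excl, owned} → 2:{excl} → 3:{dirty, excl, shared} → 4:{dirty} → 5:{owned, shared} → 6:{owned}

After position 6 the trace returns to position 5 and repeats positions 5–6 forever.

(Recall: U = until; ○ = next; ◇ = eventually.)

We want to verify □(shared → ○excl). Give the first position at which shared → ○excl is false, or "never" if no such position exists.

Check shared → ○excl at each position in order: 0 ✓, 1 ✓, 2 ✓.
At position 3 the labels are {dirty, excl, shared} and the next position 4 has {dirty}, so shared → ○excl is false there. This is the first violation.

3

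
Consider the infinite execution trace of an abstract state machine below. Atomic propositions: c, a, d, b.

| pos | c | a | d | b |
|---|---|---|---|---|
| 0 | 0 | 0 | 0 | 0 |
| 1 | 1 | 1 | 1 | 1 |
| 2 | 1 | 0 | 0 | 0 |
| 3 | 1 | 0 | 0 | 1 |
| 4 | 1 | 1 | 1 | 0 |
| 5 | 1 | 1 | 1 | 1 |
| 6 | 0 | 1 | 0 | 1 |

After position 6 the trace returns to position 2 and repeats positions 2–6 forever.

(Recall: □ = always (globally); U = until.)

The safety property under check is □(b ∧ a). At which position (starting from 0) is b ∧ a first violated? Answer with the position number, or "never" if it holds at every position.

0

At position 0 the labels are {}, so b ∧ a is false there. This is the first violation.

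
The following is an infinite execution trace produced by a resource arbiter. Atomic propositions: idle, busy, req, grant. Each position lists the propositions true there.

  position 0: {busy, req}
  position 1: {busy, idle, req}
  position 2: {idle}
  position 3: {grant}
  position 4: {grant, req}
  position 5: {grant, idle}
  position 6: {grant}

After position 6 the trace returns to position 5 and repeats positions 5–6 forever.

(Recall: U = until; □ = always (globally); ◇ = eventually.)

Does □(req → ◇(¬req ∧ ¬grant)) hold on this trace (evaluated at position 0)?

req → ◇(¬req ∧ ¬grant) must hold at every position from 0 onward. It fails at position 4, so □(req → ◇(¬req ∧ ¬grant)) is false.
Positions where req holds: 0, 1, 4.
Check ◇(¬req ∧ ¬grant) at each: 0→ok, 1→ok, 4→fails.

Violated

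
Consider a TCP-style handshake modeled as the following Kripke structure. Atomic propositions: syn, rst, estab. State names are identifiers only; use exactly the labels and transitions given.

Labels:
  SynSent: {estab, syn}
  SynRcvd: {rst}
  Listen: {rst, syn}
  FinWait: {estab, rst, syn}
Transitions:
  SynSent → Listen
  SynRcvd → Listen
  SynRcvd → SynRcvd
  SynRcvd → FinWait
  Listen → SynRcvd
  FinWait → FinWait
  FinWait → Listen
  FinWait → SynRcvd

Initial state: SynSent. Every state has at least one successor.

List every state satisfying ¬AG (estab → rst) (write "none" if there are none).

{SynSent}

States satisfying estab → rst: {SynRcvd, Listen, FinWait}.
States satisfying AG (estab → rst): {SynRcvd, Listen, FinWait}.
States satisfying ¬AG (estab → rst): {SynSent}.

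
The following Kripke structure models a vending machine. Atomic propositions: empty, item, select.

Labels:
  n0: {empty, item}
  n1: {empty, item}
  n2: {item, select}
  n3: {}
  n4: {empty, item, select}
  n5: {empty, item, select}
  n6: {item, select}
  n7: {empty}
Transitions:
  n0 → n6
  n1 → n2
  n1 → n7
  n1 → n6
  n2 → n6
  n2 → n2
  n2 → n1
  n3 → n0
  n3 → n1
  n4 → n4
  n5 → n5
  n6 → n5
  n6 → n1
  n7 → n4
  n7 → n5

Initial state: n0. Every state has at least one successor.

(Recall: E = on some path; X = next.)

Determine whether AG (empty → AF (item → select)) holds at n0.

States satisfying empty → AF (item → select): {n0, n1, n2, n3, n4, n5, n6, n7}.
States satisfying AG (empty → AF (item → select)): {n0, n1, n2, n3, n4, n5, n6, n7}.
Every state reachable from n0 satisfies empty → AF (item → select).
n0 ∈ Sat(AG (empty → AF (item → select))).

Holds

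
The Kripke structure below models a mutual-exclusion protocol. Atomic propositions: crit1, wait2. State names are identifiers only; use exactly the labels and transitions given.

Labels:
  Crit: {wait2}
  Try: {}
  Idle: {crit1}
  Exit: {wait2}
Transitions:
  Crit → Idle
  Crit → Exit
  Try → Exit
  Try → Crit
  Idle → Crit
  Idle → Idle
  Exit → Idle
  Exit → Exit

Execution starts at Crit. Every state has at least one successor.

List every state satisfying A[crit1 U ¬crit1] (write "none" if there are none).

States satisfying crit1: {Idle}.
States satisfying ¬crit1: {Crit, Try, Exit}.
States satisfying A[crit1 U ¬crit1]: {Crit, Try, Exit}.

{Crit, Try, Exit}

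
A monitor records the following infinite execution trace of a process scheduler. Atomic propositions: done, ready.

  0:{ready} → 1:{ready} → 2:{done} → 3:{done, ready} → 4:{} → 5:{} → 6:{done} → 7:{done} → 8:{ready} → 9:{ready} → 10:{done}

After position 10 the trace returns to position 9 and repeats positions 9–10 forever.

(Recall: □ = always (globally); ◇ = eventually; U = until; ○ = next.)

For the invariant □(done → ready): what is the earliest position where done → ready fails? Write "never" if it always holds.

Check done → ready at each position in order: 0 ✓, 1 ✓.
At position 2 the labels are {done}, so done → ready is false there. This is the first violation.

2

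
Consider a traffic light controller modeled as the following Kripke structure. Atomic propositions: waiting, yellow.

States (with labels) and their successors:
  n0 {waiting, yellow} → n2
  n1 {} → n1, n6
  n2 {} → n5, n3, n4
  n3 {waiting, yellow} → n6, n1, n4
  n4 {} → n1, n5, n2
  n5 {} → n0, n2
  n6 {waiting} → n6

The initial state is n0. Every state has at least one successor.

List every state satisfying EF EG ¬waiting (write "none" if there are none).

States satisfying EG ¬waiting: {n1, n2, n4, n5}.
States satisfying EF EG ¬waiting: {n0, n1, n2, n3, n4, n5}.

{n0, n1, n2, n3, n4, n5}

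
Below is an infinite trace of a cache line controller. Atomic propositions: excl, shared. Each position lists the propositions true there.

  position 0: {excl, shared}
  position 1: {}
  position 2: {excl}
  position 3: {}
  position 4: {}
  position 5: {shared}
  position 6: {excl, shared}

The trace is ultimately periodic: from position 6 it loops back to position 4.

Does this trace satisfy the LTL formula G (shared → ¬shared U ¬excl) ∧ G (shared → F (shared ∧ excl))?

shared → ¬shared U ¬excl must hold at every position from 0 onward. It fails at position 0, so G (shared → ¬shared U ¬excl) is false.
Positions where shared holds: 0, 5, 6.
Check ¬shared U ¬excl at each: 0→fails, 5→ok, 6→fails.
shared → F (shared ∧ excl) holds at every position 0..6, and those are all positions ever visited, so G (shared → F (shared ∧ excl)) holds.
Positions where shared holds: 0, 5, 6.
Check F (shared ∧ excl) at each: 0→ok, 5→ok, 6→ok.
At position 0: G (shared → ¬shared U ¬excl) is false; G (shared → F (shared ∧ excl)) is true; so G (shared → ¬shared U ¬excl) ∧ G (shared → F (shared ∧ excl)) is false.

Does not hold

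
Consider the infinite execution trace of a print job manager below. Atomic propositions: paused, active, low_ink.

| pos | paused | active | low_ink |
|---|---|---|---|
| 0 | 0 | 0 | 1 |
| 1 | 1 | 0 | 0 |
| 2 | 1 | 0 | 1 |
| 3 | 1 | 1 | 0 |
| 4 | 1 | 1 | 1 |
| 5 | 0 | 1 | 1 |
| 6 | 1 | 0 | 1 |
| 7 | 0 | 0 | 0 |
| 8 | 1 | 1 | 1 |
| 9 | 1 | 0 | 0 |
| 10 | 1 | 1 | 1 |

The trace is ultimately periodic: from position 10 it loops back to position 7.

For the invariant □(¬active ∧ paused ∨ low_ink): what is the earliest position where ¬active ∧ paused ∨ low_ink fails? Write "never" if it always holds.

Check ¬active ∧ paused ∨ low_ink at each position in order: 0 ✓, 1 ✓, 2 ✓.
At position 3 the labels are {active, paused}, so ¬active ∧ paused ∨ low_ink is false there. This is the first violation.

3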